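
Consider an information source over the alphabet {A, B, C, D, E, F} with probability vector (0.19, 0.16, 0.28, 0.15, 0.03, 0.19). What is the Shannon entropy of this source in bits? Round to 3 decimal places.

2.410 bits

H = −Σ pᵢ log₂ pᵢ.
−0.19·log₂(0.19) = 0.4552
−0.16·log₂(0.16) = 0.4230
−0.28·log₂(0.28) = 0.5142
−0.15·log₂(0.15) = 0.4105
−0.03·log₂(0.03) = 0.1518
−0.19·log₂(0.19) = 0.4552
Sum ≈ 2.4100 → 2.410 bits.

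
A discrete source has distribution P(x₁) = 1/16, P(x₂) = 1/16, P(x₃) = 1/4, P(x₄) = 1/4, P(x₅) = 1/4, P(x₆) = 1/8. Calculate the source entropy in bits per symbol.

2.375 bits

Each probability is a power of 1/2, so log₂(1/p) is an integer.
H = Σ p·log₂(1/p) = 1/16·4 + 1/16·4 + 1/4·2 + 1/4·2 + 1/4·2 + 1/8·3 = 2.375 bits.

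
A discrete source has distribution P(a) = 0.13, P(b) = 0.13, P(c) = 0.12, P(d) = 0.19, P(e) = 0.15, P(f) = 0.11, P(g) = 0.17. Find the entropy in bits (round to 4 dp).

H = −Σ pᵢ log₂ pᵢ.
−0.13·log₂(0.13) = 0.3826
−0.13·log₂(0.13) = 0.3826
−0.12·log₂(0.12) = 0.3671
−0.19·log₂(0.19) = 0.4552
−0.15·log₂(0.15) = 0.4105
−0.11·log₂(0.11) = 0.3503
−0.17·log₂(0.17) = 0.4346
Sum ≈ 2.7830 → 2.7830 bits.

2.7830 bits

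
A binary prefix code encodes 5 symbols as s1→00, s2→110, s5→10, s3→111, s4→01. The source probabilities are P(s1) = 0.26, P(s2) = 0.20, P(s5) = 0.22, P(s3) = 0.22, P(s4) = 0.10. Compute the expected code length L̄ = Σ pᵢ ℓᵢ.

2.42 bits/symbol

L̄ = Σ pᵢ·ℓᵢ = 0.26·2 + 0.20·3 + 0.22·2 + 0.22·3 + 0.10·2 = 2.42 bits/symbol.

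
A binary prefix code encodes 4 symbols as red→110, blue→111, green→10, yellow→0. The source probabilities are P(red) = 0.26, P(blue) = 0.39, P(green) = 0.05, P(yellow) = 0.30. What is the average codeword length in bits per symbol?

L̄ = Σ pᵢ·ℓᵢ = 0.26·3 + 0.39·3 + 0.05·2 + 0.30·1 = 2.35 bits/symbol.

2.35 bits/symbol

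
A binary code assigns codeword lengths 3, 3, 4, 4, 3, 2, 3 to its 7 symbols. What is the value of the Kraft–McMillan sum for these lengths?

With common denominator 2^4 = 16: Σ 2^(−ℓᵢ) = 2/16 + 2/16 + 1/16 + 1/16 + 2/16 + 4/16 + 2/16 = 14/16 = 0.875.

0.875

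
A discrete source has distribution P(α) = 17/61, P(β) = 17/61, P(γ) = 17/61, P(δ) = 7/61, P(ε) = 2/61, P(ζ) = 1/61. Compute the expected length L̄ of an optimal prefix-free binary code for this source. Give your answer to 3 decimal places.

2.213 bits/symbol

Repeatedly combine the two least-probable nodes; the expected code length is the sum of the merged weights.
merge 1/61 + 2/61 → 3/61
merge 3/61 + 7/61 → 10/61
merge 10/61 + 17/61 → 27/61
merge 17/61 + 17/61 → 34/61
merge 27/61 + 34/61 → 1
L = 3/61 + 10/61 + 27/61 + 34/61 + 1 = 135/61 ≈ 2.213 bits/symbol.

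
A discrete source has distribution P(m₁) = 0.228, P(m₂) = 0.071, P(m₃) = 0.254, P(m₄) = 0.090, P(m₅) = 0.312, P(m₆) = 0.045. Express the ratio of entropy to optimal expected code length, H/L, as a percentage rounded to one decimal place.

Entropy H = −Σ p log₂ p ≈ 2.2977 bits.
Huffman merges: 9/200+71/1000→29/250; 9/100+29/250→103/500; 103/500+57/250→217/500; 127/500+39/125→283/500; 217/500+283/500→1. L = 1161/500 ≈ 2.3220.
Efficiency = H/L = 2.2977/2.3220 = 99.0%.

99.0%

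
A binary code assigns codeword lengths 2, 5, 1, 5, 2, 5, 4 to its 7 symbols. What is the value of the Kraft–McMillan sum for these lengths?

1.15625

With common denominator 2^5 = 32: Σ 2^(−ℓᵢ) = 8/32 + 1/32 + 16/32 + 1/32 + 8/32 + 1/32 + 2/32 = 37/32 = 1.15625.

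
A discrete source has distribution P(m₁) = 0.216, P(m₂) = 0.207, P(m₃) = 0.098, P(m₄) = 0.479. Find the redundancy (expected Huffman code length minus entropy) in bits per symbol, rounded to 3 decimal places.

Entropy H = −Σ p log₂ p ≈ 1.7850 bits.
Huffman merges: 49/500+207/1000→61/200; 27/125+61/200→521/1000; 479/1000+521/1000→1. L = 913/500 ≈ 1.8260.
L − H = 1.8260 − 1.7850 = 0.041 bits.

0.041 bits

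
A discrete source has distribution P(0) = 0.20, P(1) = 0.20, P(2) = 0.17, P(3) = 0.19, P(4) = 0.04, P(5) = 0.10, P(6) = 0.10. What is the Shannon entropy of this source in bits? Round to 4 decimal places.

2.6687 bits

H = −Σ pᵢ log₂ pᵢ.
−0.20·log₂(0.20) = 0.4644
−0.20·log₂(0.20) = 0.4644
−0.17·log₂(0.17) = 0.4346
−0.19·log₂(0.19) = 0.4552
−0.04·log₂(0.04) = 0.1858
−0.10·log₂(0.10) = 0.3322
−0.10·log₂(0.10) = 0.3322
Sum ≈ 2.6687 → 2.6687 bits.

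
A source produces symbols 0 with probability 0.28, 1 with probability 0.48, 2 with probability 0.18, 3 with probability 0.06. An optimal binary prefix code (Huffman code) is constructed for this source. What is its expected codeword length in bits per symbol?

1.76 bits/symbol

Repeatedly combine the two least-probable nodes; the expected code length is the sum of the merged weights.
merge 3/50 + 9/50 → 6/25
merge 6/25 + 7/25 → 13/25
merge 12/25 + 13/25 → 1
L = 6/25 + 13/25 + 1 = 44/25 = 1.76 bits/symbol.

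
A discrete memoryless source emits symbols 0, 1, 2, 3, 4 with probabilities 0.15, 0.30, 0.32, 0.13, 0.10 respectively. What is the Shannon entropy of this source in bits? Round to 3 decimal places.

H = −Σ pᵢ log₂ pᵢ.
−0.15·log₂(0.15) = 0.4105
−0.30·log₂(0.30) = 0.5211
−0.32·log₂(0.32) = 0.5260
−0.13·log₂(0.13) = 0.3826
−0.10·log₂(0.10) = 0.3322
Sum ≈ 2.1725 → 2.173 bits.

2.173 bits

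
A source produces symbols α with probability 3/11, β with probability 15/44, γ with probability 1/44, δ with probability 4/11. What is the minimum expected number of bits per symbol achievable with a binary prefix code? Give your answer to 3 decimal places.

Repeatedly combine the two least-probable nodes; the expected code length is the sum of the merged weights.
merge 1/44 + 3/11 → 13/44
merge 13/44 + 15/44 → 7/11
merge 4/11 + 7/11 → 1
L = 13/44 + 7/11 + 1 = 85/44 ≈ 1.932 bits/symbol.

1.932 bits/symbol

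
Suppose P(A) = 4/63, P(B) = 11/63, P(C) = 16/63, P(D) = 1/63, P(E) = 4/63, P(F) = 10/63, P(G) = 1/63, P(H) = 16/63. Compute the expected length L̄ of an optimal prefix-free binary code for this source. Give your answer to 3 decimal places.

Repeatedly combine the two least-probable nodes; the expected code length is the sum of the merged weights.
merge 1/63 + 1/63 → 2/63
merge 2/63 + 4/63 → 2/21
merge 4/63 + 2/21 → 10/63
merge 10/63 + 10/63 → 20/63
merge 11/63 + 16/63 → 3/7
merge 16/63 + 20/63 → 4/7
merge 3/7 + 4/7 → 1
L = 2/63 + 2/21 + 10/63 + 20/63 + 3/7 + 4/7 + 1 = 164/63 ≈ 2.603 bits/symbol.

2.603 bits/symbol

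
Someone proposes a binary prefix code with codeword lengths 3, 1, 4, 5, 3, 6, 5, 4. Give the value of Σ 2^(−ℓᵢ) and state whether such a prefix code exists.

With common denominator 2^6 = 64: Σ 2^(−ℓᵢ) = 8/64 + 32/64 + 4/64 + 2/64 + 8/64 + 1/64 + 2/64 + 4/64 = 61/64 = 0.953125.
Kraft's inequality requires Σ ≤ 1; here Σ = 0.953125 ≤ 1, so such a prefix code exists.

0.953125; yes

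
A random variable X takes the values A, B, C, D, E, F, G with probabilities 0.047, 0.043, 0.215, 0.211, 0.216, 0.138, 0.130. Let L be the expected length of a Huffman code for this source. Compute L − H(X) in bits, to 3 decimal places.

Entropy H = −Σ p log₂ p ≈ 2.6074 bits.
Huffman merges: 43/1000+47/1000→9/100; 9/100+13/100→11/50; 69/500+211/1000→349/1000; 43/200+27/125→431/1000; 11/50+349/1000→569/1000; 431/1000+569/1000→1. L = 2659/1000 ≈ 2.6590.
L − H = 2.6590 − 2.6074 = 0.052 bits.

0.052 bits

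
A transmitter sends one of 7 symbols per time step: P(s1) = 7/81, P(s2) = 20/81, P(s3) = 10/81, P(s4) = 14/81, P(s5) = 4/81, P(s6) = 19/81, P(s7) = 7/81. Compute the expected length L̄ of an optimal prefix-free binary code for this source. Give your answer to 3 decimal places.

Repeatedly combine the two least-probable nodes; the expected code length is the sum of the merged weights.
merge 4/81 + 7/81 → 11/81
merge 7/81 + 10/81 → 17/81
merge 11/81 + 14/81 → 25/81
merge 17/81 + 19/81 → 4/9
merge 20/81 + 25/81 → 5/9
merge 4/9 + 5/9 → 1
L = 11/81 + 17/81 + 25/81 + 4/9 + 5/9 + 1 = 215/81 ≈ 2.654 bits/symbol.

2.654 bits/symbol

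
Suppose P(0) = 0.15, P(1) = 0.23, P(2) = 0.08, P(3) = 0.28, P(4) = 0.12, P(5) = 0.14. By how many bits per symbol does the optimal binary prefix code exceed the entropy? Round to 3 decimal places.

0.022 bits

Entropy H = −Σ p log₂ p ≈ 2.4681 bits.
Huffman merges: 2/25+3/25→1/5; 7/50+3/20→29/100; 1/5+23/100→43/100; 7/25+29/100→57/100; 43/100+57/100→1. L = 249/100 ≈ 2.4900.
L − H = 2.4900 − 2.4681 = 0.022 bits.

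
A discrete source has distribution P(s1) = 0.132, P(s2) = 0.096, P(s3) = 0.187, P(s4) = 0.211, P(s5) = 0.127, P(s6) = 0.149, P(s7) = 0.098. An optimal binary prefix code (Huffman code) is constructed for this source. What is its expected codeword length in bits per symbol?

2.789 bits/symbol

Repeatedly combine the two least-probable nodes; the expected code length is the sum of the merged weights.
merge 12/125 + 49/500 → 97/500
merge 127/1000 + 33/250 → 259/1000
merge 149/1000 + 187/1000 → 42/125
merge 97/500 + 211/1000 → 81/200
merge 259/1000 + 42/125 → 119/200
merge 81/200 + 119/200 → 1
L = 97/500 + 259/1000 + 42/125 + 81/200 + 119/200 + 1 = 2789/1000 = 2.789 bits/symbol.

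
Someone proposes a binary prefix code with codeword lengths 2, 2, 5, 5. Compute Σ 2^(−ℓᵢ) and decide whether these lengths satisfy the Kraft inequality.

With common denominator 2^5 = 32: Σ 2^(−ℓᵢ) = 8/32 + 8/32 + 1/32 + 1/32 = 18/32 = 0.5625.
Kraft's inequality requires Σ ≤ 1; here Σ = 0.5625 ≤ 1, so such a prefix code exists.

0.5625; yes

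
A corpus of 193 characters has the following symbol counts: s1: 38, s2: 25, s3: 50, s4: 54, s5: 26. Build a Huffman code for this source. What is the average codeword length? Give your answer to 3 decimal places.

2.264 bits/symbol

Probabilities are the counts divided by 193.
Repeatedly combine the two least-probable nodes; the expected code length is the sum of the merged weights.
merge 25/193 + 26/193 → 51/193
merge 38/193 + 50/193 → 88/193
merge 51/193 + 54/193 → 105/193
merge 88/193 + 105/193 → 1
L = 51/193 + 88/193 + 105/193 + 1 = 437/193 ≈ 2.264 bits/symbol.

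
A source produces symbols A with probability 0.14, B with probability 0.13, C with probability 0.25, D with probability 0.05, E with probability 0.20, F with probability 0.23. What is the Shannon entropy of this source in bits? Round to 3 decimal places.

2.448 bits

H = −Σ pᵢ log₂ pᵢ.
−0.14·log₂(0.14) = 0.3971
−0.13·log₂(0.13) = 0.3826
−0.25·log₂(0.25) = 0.5000
−0.05·log₂(0.05) = 0.2161
−0.20·log₂(0.20) = 0.4644
−0.23·log₂(0.23) = 0.4877
Sum ≈ 2.4479 → 2.448 bits.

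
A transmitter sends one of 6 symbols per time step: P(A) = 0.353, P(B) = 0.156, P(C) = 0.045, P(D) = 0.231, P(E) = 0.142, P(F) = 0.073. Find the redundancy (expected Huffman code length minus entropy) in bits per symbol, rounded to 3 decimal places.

0.064 bits

Entropy H = −Σ p log₂ p ≈ 2.3136 bits.
Huffman merges: 9/200+73/1000→59/500; 59/500+71/500→13/50; 39/250+231/1000→387/1000; 13/50+353/1000→613/1000; 387/1000+613/1000→1. L = 1189/500 ≈ 2.3780.
L − H = 2.3780 − 2.3136 = 0.064 bits.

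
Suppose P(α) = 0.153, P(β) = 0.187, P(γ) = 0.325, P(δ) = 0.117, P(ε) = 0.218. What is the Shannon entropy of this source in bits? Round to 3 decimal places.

2.235 bits

H = −Σ pᵢ log₂ pᵢ.
−0.153·log₂(0.153) = 0.4144
−0.187·log₂(0.187) = 0.4523
−0.325·log₂(0.325) = 0.5270
−0.117·log₂(0.117) = 0.3622
−0.218·log₂(0.218) = 0.4791
Sum ≈ 2.2349 → 2.235 bits.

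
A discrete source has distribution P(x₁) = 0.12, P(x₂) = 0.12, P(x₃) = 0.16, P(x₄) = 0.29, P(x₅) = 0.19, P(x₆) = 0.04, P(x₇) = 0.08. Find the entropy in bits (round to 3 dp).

2.608 bits

H = −Σ pᵢ log₂ pᵢ.
−0.12·log₂(0.12) = 0.3671
−0.12·log₂(0.12) = 0.3671
−0.16·log₂(0.16) = 0.4230
−0.29·log₂(0.29) = 0.5179
−0.19·log₂(0.19) = 0.4552
−0.04·log₂(0.04) = 0.1858
−0.08·log₂(0.08) = 0.2915
Sum ≈ 2.6075 → 2.608 bits.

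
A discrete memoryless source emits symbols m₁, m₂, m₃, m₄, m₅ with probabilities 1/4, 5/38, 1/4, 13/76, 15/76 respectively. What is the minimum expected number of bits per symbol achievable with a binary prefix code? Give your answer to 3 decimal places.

Repeatedly combine the two least-probable nodes; the expected code length is the sum of the merged weights.
merge 5/38 + 13/76 → 23/76
merge 15/76 + 1/4 → 17/38
merge 1/4 + 23/76 → 21/38
merge 17/38 + 21/38 → 1
L = 23/76 + 17/38 + 21/38 + 1 = 175/76 ≈ 2.303 bits/symbol.

2.303 bits/symbol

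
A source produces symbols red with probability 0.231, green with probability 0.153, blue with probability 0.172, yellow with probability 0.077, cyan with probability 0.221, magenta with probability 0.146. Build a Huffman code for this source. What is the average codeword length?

Repeatedly combine the two least-probable nodes; the expected code length is the sum of the merged weights.
merge 77/1000 + 73/500 → 223/1000
merge 153/1000 + 43/250 → 13/40
merge 221/1000 + 223/1000 → 111/250
merge 231/1000 + 13/40 → 139/250
merge 111/250 + 139/250 → 1
L = 223/1000 + 13/40 + 111/250 + 139/250 + 1 = 637/250 = 2.548 bits/symbol.

2.548 bits/symbol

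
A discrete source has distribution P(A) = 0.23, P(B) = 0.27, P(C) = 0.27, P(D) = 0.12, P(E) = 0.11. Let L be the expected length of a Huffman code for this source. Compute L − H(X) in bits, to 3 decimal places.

Entropy H = −Σ p log₂ p ≈ 2.2251 bits.
Huffman merges: 11/100+3/25→23/100; 23/100+23/100→23/50; 27/100+27/100→27/50; 23/50+27/50→1. L = 223/100 ≈ 2.2300.
L − H = 2.2300 − 2.2251 = 0.005 bits.

0.005 bits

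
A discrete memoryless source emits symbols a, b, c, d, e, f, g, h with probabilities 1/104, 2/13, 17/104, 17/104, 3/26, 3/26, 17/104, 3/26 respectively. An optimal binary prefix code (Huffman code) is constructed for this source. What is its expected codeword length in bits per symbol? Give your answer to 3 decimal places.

Repeatedly combine the two least-probable nodes; the expected code length is the sum of the merged weights.
merge 1/104 + 3/26 → 1/8
merge 3/26 + 3/26 → 3/13
merge 1/8 + 2/13 → 29/104
merge 17/104 + 17/104 → 17/52
merge 17/104 + 3/13 → 41/104
merge 29/104 + 17/52 → 63/104
merge 41/104 + 63/104 → 1
L = 1/8 + 3/13 + 29/104 + 17/52 + 41/104 + 63/104 + 1 = 77/26 ≈ 2.962 bits/symbol.

2.962 bits/symbol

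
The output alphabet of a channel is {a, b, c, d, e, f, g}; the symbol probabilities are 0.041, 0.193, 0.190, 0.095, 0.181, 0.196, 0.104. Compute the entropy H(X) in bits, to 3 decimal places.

H = −Σ pᵢ log₂ pᵢ.
−0.041·log₂(0.041) = 0.1889
−0.193·log₂(0.193) = 0.4581
−0.190·log₂(0.190) = 0.4552
−0.095·log₂(0.095) = 0.3226
−0.181·log₂(0.181) = 0.4463
−0.196·log₂(0.196) = 0.4608
−0.104·log₂(0.104) = 0.3396
Sum ≈ 2.6716 → 2.672 bits.

2.672 bits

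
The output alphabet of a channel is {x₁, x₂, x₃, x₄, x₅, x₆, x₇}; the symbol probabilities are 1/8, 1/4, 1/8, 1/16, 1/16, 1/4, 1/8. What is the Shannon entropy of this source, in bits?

Each probability is a power of 1/2, so log₂(1/p) is an integer.
H = Σ p·log₂(1/p) = 1/8·3 + 1/4·2 + 1/8·3 + 1/16·4 + 1/16·4 + 1/4·2 + 1/8·3 = 2.625 bits.

2.625 bits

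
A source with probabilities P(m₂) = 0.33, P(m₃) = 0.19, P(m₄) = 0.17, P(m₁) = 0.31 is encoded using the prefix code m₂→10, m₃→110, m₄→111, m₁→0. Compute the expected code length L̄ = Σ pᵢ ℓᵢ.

L̄ = Σ pᵢ·ℓᵢ = 0.33·2 + 0.19·3 + 0.17·3 + 0.31·1 = 2.05 bits/symbol.

2.05 bits/symbol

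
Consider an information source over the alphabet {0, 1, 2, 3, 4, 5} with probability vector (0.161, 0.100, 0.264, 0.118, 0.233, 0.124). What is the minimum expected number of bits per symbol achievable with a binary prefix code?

Repeatedly combine the two least-probable nodes; the expected code length is the sum of the merged weights.
merge 1/10 + 59/500 → 109/500
merge 31/250 + 161/1000 → 57/200
merge 109/500 + 233/1000 → 451/1000
merge 33/125 + 57/200 → 549/1000
merge 451/1000 + 549/1000 → 1
L = 109/500 + 57/200 + 451/1000 + 549/1000 + 1 = 2503/1000 = 2.503 bits/symbol.

2.503 bits/symbol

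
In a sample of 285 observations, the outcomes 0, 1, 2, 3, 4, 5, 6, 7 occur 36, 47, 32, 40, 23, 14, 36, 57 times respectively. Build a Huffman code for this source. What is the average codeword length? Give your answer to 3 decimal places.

Probabilities are the counts divided by 285.
Repeatedly combine the two least-probable nodes; the expected code length is the sum of the merged weights.
merge 14/285 + 23/285 → 37/285
merge 32/285 + 12/95 → 68/285
merge 12/95 + 37/285 → 73/285
merge 8/57 + 47/285 → 29/95
merge 1/5 + 68/285 → 25/57
merge 73/285 + 29/95 → 32/57
merge 25/57 + 32/57 → 1
L = 37/285 + 68/285 + 73/285 + 29/95 + 25/57 + 32/57 + 1 = 167/57 ≈ 2.930 bits/symbol.

2.930 bits/symbol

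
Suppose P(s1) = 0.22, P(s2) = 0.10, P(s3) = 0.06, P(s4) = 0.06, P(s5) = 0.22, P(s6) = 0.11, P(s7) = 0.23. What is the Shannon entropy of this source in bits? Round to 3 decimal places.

2.618 bits

H = −Σ pᵢ log₂ pᵢ.
−0.22·log₂(0.22) = 0.4806
−0.10·log₂(0.10) = 0.3322
−0.06·log₂(0.06) = 0.2435
−0.06·log₂(0.06) = 0.2435
−0.22·log₂(0.22) = 0.4806
−0.11·log₂(0.11) = 0.3503
−0.23·log₂(0.23) = 0.4877
Sum ≈ 2.6184 → 2.618 bits.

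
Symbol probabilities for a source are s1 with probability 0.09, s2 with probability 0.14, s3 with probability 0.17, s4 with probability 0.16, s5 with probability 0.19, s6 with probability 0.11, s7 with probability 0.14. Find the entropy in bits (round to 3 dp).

H = −Σ pᵢ log₂ pᵢ.
−0.09·log₂(0.09) = 0.3127
−0.14·log₂(0.14) = 0.3971
−0.17·log₂(0.17) = 0.4346
−0.16·log₂(0.16) = 0.4230
−0.19·log₂(0.19) = 0.4552
−0.11·log₂(0.11) = 0.3503
−0.14·log₂(0.14) = 0.3971
Sum ≈ 2.7700 → 2.770 bits.

2.770 bits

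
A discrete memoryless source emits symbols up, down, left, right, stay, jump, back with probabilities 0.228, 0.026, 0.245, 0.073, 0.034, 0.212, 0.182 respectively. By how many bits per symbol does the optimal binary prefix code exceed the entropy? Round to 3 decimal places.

0.024 bits

Entropy H = −Σ p log₂ p ≈ 2.4836 bits.
Huffman merges: 13/500+17/500→3/50; 3/50+73/1000→133/1000; 133/1000+91/500→63/200; 53/250+57/250→11/25; 49/200+63/200→14/25; 11/25+14/25→1. L = 627/250 ≈ 2.5080.
L − H = 2.5080 − 2.4836 = 0.024 bits.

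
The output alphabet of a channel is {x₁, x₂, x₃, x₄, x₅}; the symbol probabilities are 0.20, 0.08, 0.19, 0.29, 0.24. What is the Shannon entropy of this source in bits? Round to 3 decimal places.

2.223 bits

H = −Σ pᵢ log₂ pᵢ.
−0.20·log₂(0.20) = 0.4644
−0.08·log₂(0.08) = 0.2915
−0.19·log₂(0.19) = 0.4552
−0.29·log₂(0.29) = 0.5179
−0.24·log₂(0.24) = 0.4941
Sum ≈ 2.2232 → 2.223 bits.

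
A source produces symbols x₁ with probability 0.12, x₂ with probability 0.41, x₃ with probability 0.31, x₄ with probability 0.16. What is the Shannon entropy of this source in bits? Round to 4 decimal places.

H = −Σ pᵢ log₂ pᵢ.
−0.12·log₂(0.12) = 0.3671
−0.41·log₂(0.41) = 0.5274
−0.31·log₂(0.31) = 0.5238
−0.16·log₂(0.16) = 0.4230
Sum ≈ 1.8413 → 1.8413 bits.

1.8413 bits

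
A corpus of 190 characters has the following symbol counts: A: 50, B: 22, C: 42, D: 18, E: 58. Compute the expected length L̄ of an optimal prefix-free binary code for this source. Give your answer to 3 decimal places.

Probabilities are the counts divided by 190.
Repeatedly combine the two least-probable nodes; the expected code length is the sum of the merged weights.
merge 9/95 + 11/95 → 4/19
merge 4/19 + 21/95 → 41/95
merge 5/19 + 29/95 → 54/95
merge 41/95 + 54/95 → 1
L = 4/19 + 41/95 + 54/95 + 1 = 42/19 ≈ 2.211 bits/symbol.

2.211 bits/symbol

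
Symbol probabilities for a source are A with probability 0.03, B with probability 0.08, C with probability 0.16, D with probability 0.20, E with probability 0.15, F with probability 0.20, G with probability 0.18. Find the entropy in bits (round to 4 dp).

H = −Σ pᵢ log₂ pᵢ.
−0.03·log₂(0.03) = 0.1518
−0.08·log₂(0.08) = 0.2915
−0.16·log₂(0.16) = 0.4230
−0.20·log₂(0.20) = 0.4644
−0.15·log₂(0.15) = 0.4105
−0.20·log₂(0.20) = 0.4644
−0.18·log₂(0.18) = 0.4453
Sum ≈ 2.6509 → 2.6509 bits.

2.6509 bits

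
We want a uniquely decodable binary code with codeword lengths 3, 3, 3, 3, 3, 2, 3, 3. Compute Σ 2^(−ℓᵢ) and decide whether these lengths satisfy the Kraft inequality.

1.125; no

With common denominator 2^3 = 8: Σ 2^(−ℓᵢ) = 1/8 + 1/8 + 1/8 + 1/8 + 1/8 + 2/8 + 1/8 + 1/8 = 9/8 = 1.125.
Kraft's inequality requires Σ ≤ 1; here Σ = 1.125 > 1, so no such prefix code exists.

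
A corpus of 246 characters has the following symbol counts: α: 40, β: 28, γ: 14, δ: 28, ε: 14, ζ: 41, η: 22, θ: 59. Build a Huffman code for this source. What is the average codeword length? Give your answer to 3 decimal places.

2.874 bits/symbol

Probabilities are the counts divided by 246.
Repeatedly combine the two least-probable nodes; the expected code length is the sum of the merged weights.
merge 7/123 + 7/123 → 14/123
merge 11/123 + 14/123 → 25/123
merge 14/123 + 14/123 → 28/123
merge 20/123 + 1/6 → 27/82
merge 25/123 + 28/123 → 53/123
merge 59/246 + 27/82 → 70/123
merge 53/123 + 70/123 → 1
L = 14/123 + 25/123 + 28/123 + 27/82 + 53/123 + 70/123 + 1 = 707/246 ≈ 2.874 bits/symbol.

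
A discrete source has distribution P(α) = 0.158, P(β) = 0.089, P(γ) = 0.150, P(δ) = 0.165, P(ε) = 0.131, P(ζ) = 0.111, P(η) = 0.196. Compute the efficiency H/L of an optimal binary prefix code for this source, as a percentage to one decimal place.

98.7%

Entropy H = −Σ p log₂ p ≈ 2.7676 bits.
Huffman merges: 89/1000+111/1000→1/5; 131/1000+3/20→281/1000; 79/500+33/200→323/1000; 49/250+1/5→99/250; 281/1000+323/1000→151/250; 99/250+151/250→1. L = 701/250 ≈ 2.8040.
Efficiency = H/L = 2.7676/2.8040 = 98.7%.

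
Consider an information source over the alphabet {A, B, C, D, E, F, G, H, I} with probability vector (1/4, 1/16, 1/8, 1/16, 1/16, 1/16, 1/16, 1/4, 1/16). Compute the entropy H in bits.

Each probability is a power of 1/2, so log₂(1/p) is an integer.
H = Σ p·log₂(1/p) = 1/4·2 + 1/16·4 + 1/8·3 + 1/16·4 + 1/16·4 + 1/16·4 + 1/16·4 + 1/4·2 + 1/16·4 = 2.875 bits.

2.875 bits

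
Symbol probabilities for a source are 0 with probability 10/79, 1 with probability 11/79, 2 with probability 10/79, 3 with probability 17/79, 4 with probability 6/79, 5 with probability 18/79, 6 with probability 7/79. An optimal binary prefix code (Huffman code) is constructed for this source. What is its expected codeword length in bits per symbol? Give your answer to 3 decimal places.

2.722 bits/symbol

Repeatedly combine the two least-probable nodes; the expected code length is the sum of the merged weights.
merge 6/79 + 7/79 → 13/79
merge 10/79 + 10/79 → 20/79
merge 11/79 + 13/79 → 24/79
merge 17/79 + 18/79 → 35/79
merge 20/79 + 24/79 → 44/79
merge 35/79 + 44/79 → 1
L = 13/79 + 20/79 + 24/79 + 35/79 + 44/79 + 1 = 215/79 ≈ 2.722 bits/symbol.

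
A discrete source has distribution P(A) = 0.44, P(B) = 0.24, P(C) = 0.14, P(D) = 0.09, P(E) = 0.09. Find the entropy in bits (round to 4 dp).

2.0377 bits

H = −Σ pᵢ log₂ pᵢ.
−0.44·log₂(0.44) = 0.5211
−0.24·log₂(0.24) = 0.4941
−0.14·log₂(0.14) = 0.3971
−0.09·log₂(0.09) = 0.3127
−0.09·log₂(0.09) = 0.3127
Sum ≈ 2.0377 → 2.0377 bits.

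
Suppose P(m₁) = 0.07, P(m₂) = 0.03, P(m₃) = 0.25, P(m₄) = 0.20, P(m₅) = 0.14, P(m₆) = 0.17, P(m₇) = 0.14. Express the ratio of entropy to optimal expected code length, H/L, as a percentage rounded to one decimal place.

98.6%

Entropy H = −Σ p log₂ p ≈ 2.6135 bits.
Huffman merges: 3/100+7/100→1/10; 1/10+7/50→6/25; 7/50+17/100→31/100; 1/5+6/25→11/25; 1/4+31/100→14/25; 11/25+14/25→1. L = 53/20 ≈ 2.6500.
Efficiency = H/L = 2.6135/2.6500 = 98.6%.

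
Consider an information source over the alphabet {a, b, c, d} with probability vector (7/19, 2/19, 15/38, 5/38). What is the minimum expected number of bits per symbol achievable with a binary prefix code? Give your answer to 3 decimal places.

Repeatedly combine the two least-probable nodes; the expected code length is the sum of the merged weights.
merge 2/19 + 5/38 → 9/38
merge 9/38 + 7/19 → 23/38
merge 15/38 + 23/38 → 1
L = 9/38 + 23/38 + 1 = 35/19 ≈ 1.842 bits/symbol.

1.842 bits/symbol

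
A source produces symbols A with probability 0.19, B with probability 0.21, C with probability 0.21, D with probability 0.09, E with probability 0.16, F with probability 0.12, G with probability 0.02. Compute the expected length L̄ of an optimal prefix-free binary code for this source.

Repeatedly combine the two least-probable nodes; the expected code length is the sum of the merged weights.
merge 1/50 + 9/100 → 11/100
merge 11/100 + 3/25 → 23/100
merge 4/25 + 19/100 → 7/20
merge 21/100 + 21/100 → 21/50
merge 23/100 + 7/20 → 29/50
merge 21/50 + 29/50 → 1
L = 11/100 + 23/100 + 7/20 + 21/50 + 29/50 + 1 = 269/100 = 2.69 bits/symbol.

2.69 bits/symbol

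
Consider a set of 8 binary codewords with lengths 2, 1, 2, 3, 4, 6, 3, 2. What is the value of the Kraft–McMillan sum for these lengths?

1.578125

With common denominator 2^6 = 64: Σ 2^(−ℓᵢ) = 16/64 + 32/64 + 16/64 + 8/64 + 4/64 + 1/64 + 8/64 + 16/64 = 101/64 = 1.578125.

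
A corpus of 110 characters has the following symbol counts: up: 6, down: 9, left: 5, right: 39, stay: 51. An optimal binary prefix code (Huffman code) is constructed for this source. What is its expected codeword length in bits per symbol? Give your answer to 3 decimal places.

Probabilities are the counts divided by 110.
Repeatedly combine the two least-probable nodes; the expected code length is the sum of the merged weights.
merge 1/22 + 3/55 → 1/10
merge 9/110 + 1/10 → 2/11
merge 2/11 + 39/110 → 59/110
merge 51/110 + 59/110 → 1
L = 1/10 + 2/11 + 59/110 + 1 = 20/11 ≈ 1.818 bits/symbol.

1.818 bits/symbol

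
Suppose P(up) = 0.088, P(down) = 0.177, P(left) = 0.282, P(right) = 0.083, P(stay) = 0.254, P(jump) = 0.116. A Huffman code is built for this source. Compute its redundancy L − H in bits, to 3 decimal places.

Entropy H = −Σ p log₂ p ≈ 2.4265 bits.
Huffman merges: 83/1000+11/125→171/1000; 29/250+171/1000→287/1000; 177/1000+127/500→431/1000; 141/500+287/1000→569/1000; 431/1000+569/1000→1. L = 1229/500 ≈ 2.4580.
L − H = 2.4580 − 2.4265 = 0.032 bits.

0.032 bits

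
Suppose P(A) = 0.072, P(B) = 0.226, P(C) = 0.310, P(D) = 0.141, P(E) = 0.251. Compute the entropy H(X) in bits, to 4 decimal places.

H = −Σ pᵢ log₂ pᵢ.
−0.072·log₂(0.072) = 0.2733
−0.226·log₂(0.226) = 0.4849
−0.310·log₂(0.310) = 0.5238
−0.141·log₂(0.141) = 0.3985
−0.251·log₂(0.251) = 0.5006
Sum ≈ 2.1811 → 2.1811 bits.

2.1811 bits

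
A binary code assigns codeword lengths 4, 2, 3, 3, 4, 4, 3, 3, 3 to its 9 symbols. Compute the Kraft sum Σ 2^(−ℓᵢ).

1.0625

With common denominator 2^4 = 16: Σ 2^(−ℓᵢ) = 1/16 + 4/16 + 2/16 + 2/16 + 1/16 + 1/16 + 2/16 + 2/16 + 2/16 = 17/16 = 1.0625.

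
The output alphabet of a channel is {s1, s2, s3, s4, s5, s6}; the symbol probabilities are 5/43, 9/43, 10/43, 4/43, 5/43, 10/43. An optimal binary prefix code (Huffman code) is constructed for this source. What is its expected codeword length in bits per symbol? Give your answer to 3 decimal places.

Repeatedly combine the two least-probable nodes; the expected code length is the sum of the merged weights.
merge 4/43 + 5/43 → 9/43
merge 5/43 + 9/43 → 14/43
merge 9/43 + 10/43 → 19/43
merge 10/43 + 14/43 → 24/43
merge 19/43 + 24/43 → 1
L = 9/43 + 14/43 + 19/43 + 24/43 + 1 = 109/43 ≈ 2.535 bits/symbol.

2.535 bits/symbol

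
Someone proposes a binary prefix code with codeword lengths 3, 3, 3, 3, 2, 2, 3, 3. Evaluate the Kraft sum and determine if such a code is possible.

With common denominator 2^3 = 8: Σ 2^(−ℓᵢ) = 1/8 + 1/8 + 1/8 + 1/8 + 2/8 + 2/8 + 1/8 + 1/8 = 10/8 = 1.25.
Kraft's inequality requires Σ ≤ 1; here Σ = 1.25 > 1, so no such prefix code exists.

1.25; no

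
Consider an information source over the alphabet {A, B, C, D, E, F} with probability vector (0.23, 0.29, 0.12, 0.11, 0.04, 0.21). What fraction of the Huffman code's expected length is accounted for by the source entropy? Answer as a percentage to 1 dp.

98.4%

Entropy H = −Σ p log₂ p ≈ 2.3815 bits.
Huffman merges: 1/25+11/100→3/20; 3/25+3/20→27/100; 21/100+23/100→11/25; 27/100+29/100→14/25; 11/25+14/25→1. L = 121/50 ≈ 2.4200.
Efficiency = H/L = 2.3815/2.4200 = 98.4%.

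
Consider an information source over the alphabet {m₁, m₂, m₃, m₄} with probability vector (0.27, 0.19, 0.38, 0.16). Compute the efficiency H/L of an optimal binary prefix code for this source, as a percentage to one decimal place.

Entropy H = −Σ p log₂ p ≈ 1.9187 bits.
Huffman merges: 4/25+19/100→7/20; 27/100+7/20→31/50; 19/50+31/50→1. L = 197/100 ≈ 1.9700.
Efficiency = H/L = 1.9187/1.9700 = 97.4%.

97.4%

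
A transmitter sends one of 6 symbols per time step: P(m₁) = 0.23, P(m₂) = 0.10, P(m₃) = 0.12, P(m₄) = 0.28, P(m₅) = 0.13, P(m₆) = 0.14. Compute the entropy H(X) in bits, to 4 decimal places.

H = −Σ pᵢ log₂ pᵢ.
−0.23·log₂(0.23) = 0.4877
−0.10·log₂(0.10) = 0.3322
−0.12·log₂(0.12) = 0.3671
−0.28·log₂(0.28) = 0.5142
−0.13·log₂(0.13) = 0.3826
−0.14·log₂(0.14) = 0.3971
Sum ≈ 2.4809 → 2.4809 bits.

2.4809 bits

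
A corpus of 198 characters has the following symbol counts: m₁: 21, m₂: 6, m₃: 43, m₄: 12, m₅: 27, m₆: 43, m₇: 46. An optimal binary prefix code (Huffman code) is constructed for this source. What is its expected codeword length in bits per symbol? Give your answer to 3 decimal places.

Probabilities are the counts divided by 198.
Repeatedly combine the two least-probable nodes; the expected code length is the sum of the merged weights.
merge 1/33 + 2/33 → 1/11
merge 1/11 + 7/66 → 13/66
merge 3/22 + 13/66 → 1/3
merge 43/198 + 43/198 → 43/99
merge 23/99 + 1/3 → 56/99
merge 43/99 + 56/99 → 1
L = 1/11 + 13/66 + 1/3 + 43/99 + 56/99 + 1 = 173/66 ≈ 2.621 bits/symbol.

2.621 bits/symbol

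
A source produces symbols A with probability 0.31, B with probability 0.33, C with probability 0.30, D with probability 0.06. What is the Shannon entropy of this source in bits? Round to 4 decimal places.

1.8162 bits

H = −Σ pᵢ log₂ pᵢ.
−0.31·log₂(0.31) = 0.5238
−0.33·log₂(0.33) = 0.5278
−0.30·log₂(0.30) = 0.5211
−0.06·log₂(0.06) = 0.2435
Sum ≈ 1.8162 → 1.8162 bits.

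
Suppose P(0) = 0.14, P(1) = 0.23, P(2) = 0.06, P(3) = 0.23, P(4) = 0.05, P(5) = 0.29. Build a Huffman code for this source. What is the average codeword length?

Repeatedly combine the two least-probable nodes; the expected code length is the sum of the merged weights.
merge 1/20 + 3/50 → 11/100
merge 11/100 + 7/50 → 1/4
merge 23/100 + 23/100 → 23/50
merge 1/4 + 29/100 → 27/50
merge 23/50 + 27/50 → 1
L = 11/100 + 1/4 + 23/50 + 27/50 + 1 = 59/25 = 2.36 bits/symbol.

2.36 bits/symbol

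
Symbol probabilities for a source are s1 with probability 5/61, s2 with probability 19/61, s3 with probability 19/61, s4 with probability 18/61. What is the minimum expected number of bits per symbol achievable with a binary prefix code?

2 bits/symbol

Repeatedly combine the two least-probable nodes; the expected code length is the sum of the merged weights.
merge 5/61 + 18/61 → 23/61
merge 19/61 + 19/61 → 38/61
merge 23/61 + 38/61 → 1
L = 23/61 + 38/61 + 1 = 2 bits/symbol.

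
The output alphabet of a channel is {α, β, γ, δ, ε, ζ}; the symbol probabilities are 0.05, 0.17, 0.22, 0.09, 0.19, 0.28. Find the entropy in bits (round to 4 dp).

2.4134 bits

H = −Σ pᵢ log₂ pᵢ.
−0.05·log₂(0.05) = 0.2161
−0.17·log₂(0.17) = 0.4346
−0.22·log₂(0.22) = 0.4806
−0.09·log₂(0.09) = 0.3127
−0.19·log₂(0.19) = 0.4552
−0.28·log₂(0.28) = 0.5142
Sum ≈ 2.4134 → 2.4134 bits.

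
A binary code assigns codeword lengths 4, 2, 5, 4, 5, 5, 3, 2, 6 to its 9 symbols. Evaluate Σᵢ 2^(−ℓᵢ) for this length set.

0.859375

With common denominator 2^6 = 64: Σ 2^(−ℓᵢ) = 4/64 + 16/64 + 2/64 + 4/64 + 2/64 + 2/64 + 8/64 + 16/64 + 1/64 = 55/64 = 0.859375.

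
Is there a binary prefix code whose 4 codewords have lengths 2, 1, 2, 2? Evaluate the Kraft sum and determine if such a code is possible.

With common denominator 2^2 = 4: Σ 2^(−ℓᵢ) = 1/4 + 2/4 + 1/4 + 1/4 = 5/4 = 1.25.
Kraft's inequality requires Σ ≤ 1; here Σ = 1.25 > 1, so no such prefix code exists.

1.25; no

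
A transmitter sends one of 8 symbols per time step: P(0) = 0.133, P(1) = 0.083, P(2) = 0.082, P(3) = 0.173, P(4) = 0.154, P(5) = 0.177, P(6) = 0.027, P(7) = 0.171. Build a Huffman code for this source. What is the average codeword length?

2.932 bits/symbol

Repeatedly combine the two least-probable nodes; the expected code length is the sum of the merged weights.
merge 27/1000 + 41/500 → 109/1000
merge 83/1000 + 109/1000 → 24/125
merge 133/1000 + 77/500 → 287/1000
merge 171/1000 + 173/1000 → 43/125
merge 177/1000 + 24/125 → 369/1000
merge 287/1000 + 43/125 → 631/1000
merge 369/1000 + 631/1000 → 1
L = 109/1000 + 24/125 + 287/1000 + 43/125 + 369/1000 + 631/1000 + 1 = 733/250 = 2.932 bits/symbol.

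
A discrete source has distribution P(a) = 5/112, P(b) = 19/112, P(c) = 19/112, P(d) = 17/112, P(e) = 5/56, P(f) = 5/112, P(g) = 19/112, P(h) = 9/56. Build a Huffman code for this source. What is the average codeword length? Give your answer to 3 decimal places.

2.920 bits/symbol

Repeatedly combine the two least-probable nodes; the expected code length is the sum of the merged weights.
merge 5/112 + 5/112 → 5/56
merge 5/56 + 5/56 → 5/28
merge 17/112 + 9/56 → 5/16
merge 19/112 + 19/112 → 19/56
merge 19/112 + 5/28 → 39/112
merge 5/16 + 19/56 → 73/112
merge 39/112 + 73/112 → 1
L = 5/56 + 5/28 + 5/16 + 19/56 + 39/112 + 73/112 + 1 = 327/112 ≈ 2.920 bits/symbol.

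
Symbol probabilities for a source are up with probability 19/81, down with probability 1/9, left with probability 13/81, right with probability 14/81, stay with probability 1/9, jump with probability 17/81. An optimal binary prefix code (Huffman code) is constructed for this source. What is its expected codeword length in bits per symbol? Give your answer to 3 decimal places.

Repeatedly combine the two least-probable nodes; the expected code length is the sum of the merged weights.
merge 1/9 + 1/9 → 2/9
merge 13/81 + 14/81 → 1/3
merge 17/81 + 2/9 → 35/81
merge 19/81 + 1/3 → 46/81
merge 35/81 + 46/81 → 1
L = 2/9 + 1/3 + 35/81 + 46/81 + 1 = 23/9 ≈ 2.556 bits/symbol.

2.556 bits/symbol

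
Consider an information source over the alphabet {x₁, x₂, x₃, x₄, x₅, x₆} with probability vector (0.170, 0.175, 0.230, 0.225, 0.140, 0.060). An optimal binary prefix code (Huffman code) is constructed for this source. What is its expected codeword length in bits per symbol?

Repeatedly combine the two least-probable nodes; the expected code length is the sum of the merged weights.
merge 3/50 + 7/50 → 1/5
merge 17/100 + 7/40 → 69/200
merge 1/5 + 9/40 → 17/40
merge 23/100 + 69/200 → 23/40
merge 17/40 + 23/40 → 1
L = 1/5 + 69/200 + 17/40 + 23/40 + 1 = 509/200 = 2.545 bits/symbol.

2.545 bits/symbol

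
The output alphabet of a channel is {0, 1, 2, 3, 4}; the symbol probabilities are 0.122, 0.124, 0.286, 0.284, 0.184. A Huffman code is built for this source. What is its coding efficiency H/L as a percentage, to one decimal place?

99.1%

Entropy H = −Σ p log₂ p ≈ 2.2253 bits.
Huffman merges: 61/500+31/250→123/500; 23/125+123/500→43/100; 71/250+143/500→57/100; 43/100+57/100→1. L = 1123/500 ≈ 2.2460.
Efficiency = H/L = 2.2253/2.2460 = 99.1%.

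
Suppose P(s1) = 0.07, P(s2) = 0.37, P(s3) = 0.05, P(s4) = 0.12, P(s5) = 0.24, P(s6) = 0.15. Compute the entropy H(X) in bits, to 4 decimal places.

H = −Σ pᵢ log₂ pᵢ.
−0.07·log₂(0.07) = 0.2686
−0.37·log₂(0.37) = 0.5307
−0.05·log₂(0.05) = 0.2161
−0.12·log₂(0.12) = 0.3671
−0.24·log₂(0.24) = 0.4941
−0.15·log₂(0.15) = 0.4105
Sum ≈ 2.2871 → 2.2871 bits.

2.2871 bits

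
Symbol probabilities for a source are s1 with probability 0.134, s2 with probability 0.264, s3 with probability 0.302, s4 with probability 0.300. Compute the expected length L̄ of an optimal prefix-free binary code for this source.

2 bits/symbol

Repeatedly combine the two least-probable nodes; the expected code length is the sum of the merged weights.
merge 67/500 + 33/125 → 199/500
merge 3/10 + 151/500 → 301/500
merge 199/500 + 301/500 → 1
L = 199/500 + 301/500 + 1 = 2 bits/symbol.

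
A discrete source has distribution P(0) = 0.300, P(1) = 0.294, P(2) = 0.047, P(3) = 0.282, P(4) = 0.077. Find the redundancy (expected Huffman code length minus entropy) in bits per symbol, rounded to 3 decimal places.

0.077 bits

Entropy H = −Σ p log₂ p ≈ 2.0475 bits.
Huffman merges: 47/1000+77/1000→31/250; 31/250+141/500→203/500; 147/500+3/10→297/500; 203/500+297/500→1. L = 531/250 ≈ 2.1240.
L − H = 2.1240 − 2.0475 = 0.077 bits.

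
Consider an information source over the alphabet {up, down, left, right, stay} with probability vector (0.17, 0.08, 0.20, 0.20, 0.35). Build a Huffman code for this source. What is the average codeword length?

Repeatedly combine the two least-probable nodes; the expected code length is the sum of the merged weights.
merge 2/25 + 17/100 → 1/4
merge 1/5 + 1/5 → 2/5
merge 1/4 + 7/20 → 3/5
merge 2/5 + 3/5 → 1
L = 1/4 + 2/5 + 3/5 + 1 = 9/4 = 2.25 bits/symbol.

2.25 bits/symbol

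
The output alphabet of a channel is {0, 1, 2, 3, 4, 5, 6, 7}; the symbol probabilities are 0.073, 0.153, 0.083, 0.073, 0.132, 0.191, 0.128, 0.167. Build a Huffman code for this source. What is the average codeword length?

2.955 bits/symbol

Repeatedly combine the two least-probable nodes; the expected code length is the sum of the merged weights.
merge 73/1000 + 73/1000 → 73/500
merge 83/1000 + 16/125 → 211/1000
merge 33/250 + 73/500 → 139/500
merge 153/1000 + 167/1000 → 8/25
merge 191/1000 + 211/1000 → 201/500
merge 139/500 + 8/25 → 299/500
merge 201/500 + 299/500 → 1
L = 73/500 + 211/1000 + 139/500 + 8/25 + 201/500 + 299/500 + 1 = 591/200 = 2.955 bits/symbol.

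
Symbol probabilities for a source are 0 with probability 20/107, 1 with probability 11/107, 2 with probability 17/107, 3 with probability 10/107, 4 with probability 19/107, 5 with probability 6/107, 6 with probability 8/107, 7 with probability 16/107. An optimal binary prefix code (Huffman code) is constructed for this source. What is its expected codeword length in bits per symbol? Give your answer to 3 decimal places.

2.944 bits/symbol

Repeatedly combine the two least-probable nodes; the expected code length is the sum of the merged weights.
merge 6/107 + 8/107 → 14/107
merge 10/107 + 11/107 → 21/107
merge 14/107 + 16/107 → 30/107
merge 17/107 + 19/107 → 36/107
merge 20/107 + 21/107 → 41/107
merge 30/107 + 36/107 → 66/107
merge 41/107 + 66/107 → 1
L = 14/107 + 21/107 + 30/107 + 36/107 + 41/107 + 66/107 + 1 = 315/107 ≈ 2.944 bits/symbol.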